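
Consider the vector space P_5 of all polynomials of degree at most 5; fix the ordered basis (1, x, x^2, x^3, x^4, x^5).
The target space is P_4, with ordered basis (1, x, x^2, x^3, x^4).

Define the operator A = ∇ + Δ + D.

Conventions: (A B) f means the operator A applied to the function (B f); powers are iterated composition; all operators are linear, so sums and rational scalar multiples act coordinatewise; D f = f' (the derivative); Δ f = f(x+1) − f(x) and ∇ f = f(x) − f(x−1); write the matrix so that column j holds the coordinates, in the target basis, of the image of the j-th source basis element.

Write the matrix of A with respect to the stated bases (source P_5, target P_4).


image of 1: 0
image of x: 3
image of x^2: 6x
image of x^3: 9x^2 + 2
image of x^4: 12x^3 + 8x
image of x^5: 15x^4 + 20x^2 + 2
each image's coordinates form column j of the matrix

the matrix is [[0, 3, 0, 2, 0, 2]; [0, 0, 6, 0, 8, 0]; [0, 0, 0, 9, 0, 20]; [0, 0, 0, 0, 12, 0]; [0, 0, 0, 0, 0, 15]] (rows listed top to bottom)


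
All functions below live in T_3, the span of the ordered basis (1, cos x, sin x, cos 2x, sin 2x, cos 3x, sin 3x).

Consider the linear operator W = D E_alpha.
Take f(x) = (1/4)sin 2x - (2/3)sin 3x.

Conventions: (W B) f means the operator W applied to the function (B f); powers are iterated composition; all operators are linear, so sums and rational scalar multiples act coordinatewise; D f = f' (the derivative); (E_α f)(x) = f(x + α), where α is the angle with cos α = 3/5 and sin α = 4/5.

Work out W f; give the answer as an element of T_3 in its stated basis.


the image equals g(x) = -(7/50)cos 2x - (12/25)sin 2x + (234/125)cos 3x + (88/125)sin 3x

E_alpha f = (6/25)cos 2x - (7/100)sin 2x - (88/375)cos 3x + (78/125)sin 3x
D E_alpha f = -(7/50)cos 2x - (12/25)sin 2x + (234/125)cos 3x + (88/125)sin 3x


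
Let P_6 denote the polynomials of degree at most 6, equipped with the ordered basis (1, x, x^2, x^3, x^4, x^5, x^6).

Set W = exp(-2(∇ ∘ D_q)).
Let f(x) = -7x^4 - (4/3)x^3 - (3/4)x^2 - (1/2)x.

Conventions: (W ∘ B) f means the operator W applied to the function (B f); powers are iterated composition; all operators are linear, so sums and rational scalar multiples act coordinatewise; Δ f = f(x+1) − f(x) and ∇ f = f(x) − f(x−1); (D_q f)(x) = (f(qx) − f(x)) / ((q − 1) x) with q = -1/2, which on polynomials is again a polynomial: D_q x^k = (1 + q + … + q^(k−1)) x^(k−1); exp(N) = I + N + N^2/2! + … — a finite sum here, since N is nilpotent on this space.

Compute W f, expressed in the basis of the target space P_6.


the result is g(x) = -7x^4 - (4/3)x^3 + (51/2)x^2 - (91/4)x - 45/8

order-1 term: (105/4)x^2 - (89/4)x + 15/2
order-2 term: -105/8
the series for exp(-2(∇ ∘ D_q)) f terminates at order 2
exp(-2(∇ ∘ D_q)) f = -7x^4 - (4/3)x^3 + (51/2)x^2 - (91/4)x - 45/8


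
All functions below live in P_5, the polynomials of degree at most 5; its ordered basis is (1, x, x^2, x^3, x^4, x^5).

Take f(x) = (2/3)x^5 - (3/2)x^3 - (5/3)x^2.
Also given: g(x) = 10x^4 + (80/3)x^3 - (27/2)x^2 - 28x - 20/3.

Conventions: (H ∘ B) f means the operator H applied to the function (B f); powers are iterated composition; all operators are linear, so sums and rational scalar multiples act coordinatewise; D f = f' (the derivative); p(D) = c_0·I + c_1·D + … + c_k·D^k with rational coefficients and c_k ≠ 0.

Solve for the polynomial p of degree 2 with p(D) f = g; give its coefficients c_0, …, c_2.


p(D) = 3·D + 2·D^2, i.e. c_0 = 0, c_1 = 3, c_2 = 2

D^0 f = (2/3)x^5 - (3/2)x^3 - (5/3)x^2
D^1 f = (10/3)x^4 - (9/2)x^2 - (10/3)x
D^2 f = (40/3)x^3 - 9x - 10/3
matching coefficients of g against c_0 f + c_1 Df + … from the top degree down determines the c_i
solution: c_0 = 0, c_1 = 3, c_2 = 2


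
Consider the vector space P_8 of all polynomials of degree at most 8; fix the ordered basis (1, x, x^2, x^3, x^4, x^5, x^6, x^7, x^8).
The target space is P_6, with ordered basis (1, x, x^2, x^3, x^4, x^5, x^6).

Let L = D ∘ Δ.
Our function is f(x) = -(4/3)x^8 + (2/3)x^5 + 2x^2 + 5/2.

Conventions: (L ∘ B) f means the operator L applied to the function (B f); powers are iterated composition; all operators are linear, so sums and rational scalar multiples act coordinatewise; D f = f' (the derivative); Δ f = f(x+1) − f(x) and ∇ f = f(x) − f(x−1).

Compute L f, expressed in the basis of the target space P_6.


Δ f = -(32/3)x^7 - (112/3)x^6 - (224/3)x^5 - 90x^4 - 68x^3 - (92/3)x^2 - (10/3)x + 4/3
D Δ f = -(224/3)x^6 - 224x^5 - (1120/3)x^4 - 360x^3 - 204x^2 - (184/3)x - 10/3

the image equals g(x) = -(224/3)x^6 - 224x^5 - (1120/3)x^4 - 360x^3 - 204x^2 - (184/3)x - 10/3


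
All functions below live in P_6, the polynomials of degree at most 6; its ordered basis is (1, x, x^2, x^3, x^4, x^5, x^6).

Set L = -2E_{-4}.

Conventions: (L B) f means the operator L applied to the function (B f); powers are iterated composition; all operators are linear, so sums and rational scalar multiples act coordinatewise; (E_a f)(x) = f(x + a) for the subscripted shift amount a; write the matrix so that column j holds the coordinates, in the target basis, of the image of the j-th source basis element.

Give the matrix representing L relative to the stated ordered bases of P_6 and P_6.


the matrix is [[-2, 8, -32, 128, -512, 2048, -8192]; [0, -2, 16, -96, 512, -2560, 12288]; [0, 0, -2, 24, -192, 1280, -7680]; [0, 0, 0, -2, 32, -320, 2560]; [0, 0, 0, 0, -2, 40, -480]; [0, 0, 0, 0, 0, -2, 48]; [0, 0, 0, 0, 0, 0, -2]] (rows listed top to bottom)

image of 1: -2
image of x: -2x + 8
image of x^2: -2x^2 + 16x - 32
image of x^3: -2x^3 + 24x^2 - 96x + 128
image of x^4: -2x^4 + 32x^3 - 192x^2 + 512x - 512
image of x^5: -2x^5 + 40x^4 - 320x^3 + 1280x^2 - 2560x + 2048
image of x^6: -2x^6 + 48x^5 - 480x^4 + 2560x^3 - 7680x^2 + 12288x - 8192
each image's coordinates form column j of the matrix


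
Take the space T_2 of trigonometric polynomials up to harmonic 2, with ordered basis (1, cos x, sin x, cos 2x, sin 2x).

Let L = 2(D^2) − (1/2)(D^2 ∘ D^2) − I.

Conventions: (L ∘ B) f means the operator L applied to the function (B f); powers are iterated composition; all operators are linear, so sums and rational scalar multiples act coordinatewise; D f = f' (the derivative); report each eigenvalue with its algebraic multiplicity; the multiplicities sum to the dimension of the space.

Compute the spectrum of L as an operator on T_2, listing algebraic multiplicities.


image of 1: -1
image of cos x: -(7/2)cos x
image of sin x: -(7/2)sin x
image of cos 2x: -17cos 2x
image of sin 2x: -17sin 2x
the matrix is diagonal; its diagonal is (-1, -7/2, -7/2, -17, -17)
for a triangular matrix the eigenvalues are the diagonal entries, with algebraic multiplicity their repetition count

λ = -17 (multiplicity 2), λ = -7/2 (multiplicity 2), λ = -1 (multiplicity 1)


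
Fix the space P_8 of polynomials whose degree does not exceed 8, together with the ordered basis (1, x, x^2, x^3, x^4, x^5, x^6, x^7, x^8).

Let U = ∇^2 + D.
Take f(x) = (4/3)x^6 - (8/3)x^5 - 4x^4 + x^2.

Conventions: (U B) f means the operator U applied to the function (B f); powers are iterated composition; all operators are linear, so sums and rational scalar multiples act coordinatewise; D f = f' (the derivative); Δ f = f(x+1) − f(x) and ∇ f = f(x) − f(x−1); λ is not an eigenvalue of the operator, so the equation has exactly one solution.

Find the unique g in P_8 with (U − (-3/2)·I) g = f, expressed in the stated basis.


the image equals g(x) = (8/9)x^6 - (16/3)x^5 - (8/3)x^4 + (448/3)x^3 - (5530/9)x^2 + (14440/27)x + 76264/81

write g with unknown coordinates in the stated basis and equate coefficients in (U − (-3/2)·I) g = f
solving from the highest basis element down gives g = (8/9)x^6 - (16/3)x^5 - (8/3)x^4 + (448/3)x^3 - (5530/9)x^2 + (14440/27)x + 76264/81
check: U g = (16/3)x^5 - 224x^3 + (2768/3)x^2 - (7220/9)x - 38132/27
so U g − (-3/2)·g = (4/3)x^6 - (8/3)x^5 - 4x^4 + x^2 = f ✓


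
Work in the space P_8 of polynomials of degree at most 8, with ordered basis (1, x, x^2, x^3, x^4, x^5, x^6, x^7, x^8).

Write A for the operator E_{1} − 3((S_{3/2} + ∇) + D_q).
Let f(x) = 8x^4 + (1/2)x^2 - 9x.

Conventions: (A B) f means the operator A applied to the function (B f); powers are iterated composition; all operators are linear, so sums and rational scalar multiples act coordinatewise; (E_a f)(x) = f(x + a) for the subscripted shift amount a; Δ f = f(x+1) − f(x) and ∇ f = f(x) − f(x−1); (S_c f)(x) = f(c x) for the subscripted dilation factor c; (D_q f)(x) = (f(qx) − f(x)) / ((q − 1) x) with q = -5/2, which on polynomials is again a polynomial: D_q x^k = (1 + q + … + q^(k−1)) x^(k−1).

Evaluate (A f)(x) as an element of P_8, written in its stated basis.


E_{1} f = 8x^4 + 32x^3 + (97/2)x^2 + 24x - 1/2
S_{3/2} f = (81/2)x^4 + (9/8)x^2 - (27/2)x
∇ f = 32x^3 - 48x^2 + 33x - 35/2
(S_{3/2} + ∇) f = (81/2)x^4 + 32x^3 - (375/8)x^2 + (39/2)x - 35/2
D_q f = -87x^3 - (3/4)x - 9
((S_{3/2} + ∇) + D_q) f = (81/2)x^4 - 55x^3 - (375/8)x^2 + (75/4)x - 53/2
(-3((S_{3/2} + ∇) + D_q)) f = -(243/2)x^4 + 165x^3 + (1125/8)x^2 - (225/4)x + 159/2
(E_{1} − 3((S_{3/2} + ∇) + D_q)) f = -(227/2)x^4 + 197x^3 + (1513/8)x^2 - (129/4)x + 79

the result is g(x) = -(227/2)x^4 + 197x^3 + (1513/8)x^2 - (129/4)x + 79


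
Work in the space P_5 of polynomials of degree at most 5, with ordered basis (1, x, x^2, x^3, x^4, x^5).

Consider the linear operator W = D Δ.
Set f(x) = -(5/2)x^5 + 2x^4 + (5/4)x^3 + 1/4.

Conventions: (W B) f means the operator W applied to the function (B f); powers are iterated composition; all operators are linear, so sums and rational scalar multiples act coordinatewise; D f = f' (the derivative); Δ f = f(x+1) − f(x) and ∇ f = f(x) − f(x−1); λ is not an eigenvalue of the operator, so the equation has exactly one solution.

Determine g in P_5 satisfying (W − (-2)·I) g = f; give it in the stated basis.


the result is g(x) = -(5/4)x^5 + x^4 + (105/8)x^3 + (51/4)x^2 - (263/8)x - 499/16

write g with unknown coordinates in the stated basis and equate coefficients in (W − (-2)·I) g = f
solving from the highest basis element down gives g = -(5/4)x^5 + x^4 + (105/8)x^3 + (51/4)x^2 - (263/8)x - 499/16
check: W g = -25x^3 - (51/2)x^2 + (263/4)x + 501/8
so W g − (-2)·g = -(5/2)x^5 + 2x^4 + (5/4)x^3 + 1/4 = f ✓


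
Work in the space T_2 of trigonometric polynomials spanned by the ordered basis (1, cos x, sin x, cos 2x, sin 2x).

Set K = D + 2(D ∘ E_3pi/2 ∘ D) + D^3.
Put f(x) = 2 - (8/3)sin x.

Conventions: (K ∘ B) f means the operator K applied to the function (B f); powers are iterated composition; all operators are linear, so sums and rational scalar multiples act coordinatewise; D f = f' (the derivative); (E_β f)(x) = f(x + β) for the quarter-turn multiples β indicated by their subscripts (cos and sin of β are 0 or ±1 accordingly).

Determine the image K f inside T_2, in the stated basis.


D f = -(8/3)cos x
D f = -(8/3)cos x
E_3pi/2 D f = -(8/3)sin x
D E_3pi/2 D f = -(8/3)cos x
(2(D ∘ E_3pi/2 ∘ D)) f = -(16/3)cos x
D f = -(8/3)cos x
D D f = (8/3)sin x
D D D f = (8/3)cos x
(D + 2(D ∘ E_3pi/2 ∘ D) + D^3) f = -(16/3)cos x

g(x) = -(16/3)cos x


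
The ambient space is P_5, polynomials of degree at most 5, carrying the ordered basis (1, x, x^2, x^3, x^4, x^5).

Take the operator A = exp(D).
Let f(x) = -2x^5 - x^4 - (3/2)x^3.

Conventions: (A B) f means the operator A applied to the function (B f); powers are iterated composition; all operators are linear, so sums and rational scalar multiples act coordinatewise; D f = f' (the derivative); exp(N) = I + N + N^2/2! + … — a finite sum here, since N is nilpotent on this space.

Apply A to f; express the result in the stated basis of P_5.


g(x) = -2x^5 - 11x^4 - (51/2)x^3 - (61/2)x^2 - (37/2)x - 9/2

order-1 term: -10x^4 - 4x^3 - (9/2)x^2
order-2 term: -20x^3 - 6x^2 - (9/2)x
order-3 term: -20x^2 - 4x - 3/2
order-4 term: -10x - 1
order-5 term: -2
the series for exp(D) f terminates at order 5
exp(D) f = -2x^5 - 11x^4 - (51/2)x^3 - (61/2)x^2 - (37/2)x - 9/2


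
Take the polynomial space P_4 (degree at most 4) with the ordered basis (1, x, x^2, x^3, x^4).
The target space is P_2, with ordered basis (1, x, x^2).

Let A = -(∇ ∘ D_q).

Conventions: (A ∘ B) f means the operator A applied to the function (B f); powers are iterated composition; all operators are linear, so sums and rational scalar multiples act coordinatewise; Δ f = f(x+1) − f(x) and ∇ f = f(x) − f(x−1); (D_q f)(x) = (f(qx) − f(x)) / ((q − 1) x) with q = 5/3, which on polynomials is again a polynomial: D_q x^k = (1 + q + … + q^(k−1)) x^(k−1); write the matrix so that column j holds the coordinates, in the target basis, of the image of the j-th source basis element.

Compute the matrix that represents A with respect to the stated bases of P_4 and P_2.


the matrix is [[0, 0, -8/3, 49/9, -272/27]; [0, 0, 0, -98/9, 272/9]; [0, 0, 0, 0, -272/9]] (rows listed top to bottom)

image of 1: 0
image of x: 0
image of x^2: -8/3
image of x^3: -(98/9)x + 49/9
image of x^4: -(272/9)x^2 + (272/9)x - 272/27
each image's coordinates form column j of the matrix


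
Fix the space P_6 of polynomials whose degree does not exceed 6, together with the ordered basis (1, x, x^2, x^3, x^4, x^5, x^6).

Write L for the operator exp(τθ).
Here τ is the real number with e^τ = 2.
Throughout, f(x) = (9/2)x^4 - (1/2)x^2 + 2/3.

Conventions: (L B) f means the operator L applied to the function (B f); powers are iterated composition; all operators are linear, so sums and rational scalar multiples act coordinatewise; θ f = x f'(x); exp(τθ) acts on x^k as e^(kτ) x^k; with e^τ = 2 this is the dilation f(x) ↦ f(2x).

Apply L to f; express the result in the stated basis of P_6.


exp(τθ) x^k = e^(kτ) x^k; with e^τ = 2 this sends x^k to 2^k x^k
x^2 ↦ 4 x^2
x^4 ↦ 16 x^4
applying this coordinatewise to f: exp(τθ) f = 72x^4 - 2x^2 + 2/3

g(x) = 72x^4 - 2x^2 + 2/3


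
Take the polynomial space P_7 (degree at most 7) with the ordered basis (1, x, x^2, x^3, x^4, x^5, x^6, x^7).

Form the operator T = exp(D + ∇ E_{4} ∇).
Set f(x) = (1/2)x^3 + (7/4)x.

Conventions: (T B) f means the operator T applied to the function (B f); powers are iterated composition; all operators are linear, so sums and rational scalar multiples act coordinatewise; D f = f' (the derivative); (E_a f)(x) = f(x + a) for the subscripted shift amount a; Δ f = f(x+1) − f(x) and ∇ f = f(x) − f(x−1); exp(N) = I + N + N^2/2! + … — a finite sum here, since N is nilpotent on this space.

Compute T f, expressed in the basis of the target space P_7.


the result is g(x) = (1/2)x^3 + (3/2)x^2 + (25/4)x + 57/4

order-1 term: (3/2)x^2 + 3x + 43/4
order-2 term: (3/2)x + 3
order-3 term: 1/2
the series for exp(D + ∇ E_{4} ∇) f terminates at order 3
exp(D + ∇ E_{4} ∇) f = (1/2)x^3 + (3/2)x^2 + (25/4)x + 57/4


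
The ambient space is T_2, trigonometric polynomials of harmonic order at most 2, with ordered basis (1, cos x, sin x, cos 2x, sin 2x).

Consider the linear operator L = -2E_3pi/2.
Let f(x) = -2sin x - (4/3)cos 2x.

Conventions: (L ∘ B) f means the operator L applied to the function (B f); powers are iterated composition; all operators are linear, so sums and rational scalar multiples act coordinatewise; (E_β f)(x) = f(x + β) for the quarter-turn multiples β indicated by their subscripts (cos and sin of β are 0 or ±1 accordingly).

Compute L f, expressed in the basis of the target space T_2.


g(x) = -4cos x - (8/3)cos 2x

E_3pi/2 f = 2cos x + (4/3)cos 2x
(-2E_3pi/2) f = -4cos x - (8/3)cos 2x


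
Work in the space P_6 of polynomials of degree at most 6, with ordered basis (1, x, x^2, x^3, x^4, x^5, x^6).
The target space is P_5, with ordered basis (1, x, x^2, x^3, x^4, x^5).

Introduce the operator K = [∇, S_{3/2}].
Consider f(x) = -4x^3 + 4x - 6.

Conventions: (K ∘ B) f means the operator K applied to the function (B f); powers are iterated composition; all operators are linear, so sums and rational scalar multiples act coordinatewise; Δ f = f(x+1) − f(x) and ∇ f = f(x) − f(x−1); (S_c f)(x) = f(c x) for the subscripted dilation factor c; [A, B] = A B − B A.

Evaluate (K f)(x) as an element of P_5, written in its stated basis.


g(x) = -(27/2)x^2 + (45/2)x - 15/2

S_{3/2} f = -(27/2)x^3 + 6x - 6
∇ S_{3/2} f = -(81/2)x^2 + (81/2)x - 15/2
∇ f = -12x^2 + 12x
S_{3/2} ∇ f = -27x^2 + 18x
[∇, S_{3/2}] f = -(27/2)x^2 + (45/2)x - 15/2


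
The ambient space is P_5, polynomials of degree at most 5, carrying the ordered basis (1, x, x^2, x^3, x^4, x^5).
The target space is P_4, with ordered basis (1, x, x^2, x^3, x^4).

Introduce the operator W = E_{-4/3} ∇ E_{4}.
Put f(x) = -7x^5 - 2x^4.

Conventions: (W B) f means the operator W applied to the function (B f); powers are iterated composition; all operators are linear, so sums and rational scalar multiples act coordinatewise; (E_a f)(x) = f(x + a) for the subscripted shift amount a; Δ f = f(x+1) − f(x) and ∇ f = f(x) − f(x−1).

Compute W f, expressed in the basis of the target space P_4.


the result is g(x) = -35x^4 - (934/3)x^3 - (3166/3)x^2 - (43591/27)x - 76109/81

E_{4} f = -7x^5 - 142x^4 - 1152x^3 - 4672x^2 - 9472x - 7680
∇ E_{4} f = -35x^4 - 498x^3 - 2674x^2 - 6421x - 5817
E_{-4/3} (∇ E_{4}) f = -35x^4 - (934/3)x^3 - (3166/3)x^2 - (43591/27)x - 76109/81


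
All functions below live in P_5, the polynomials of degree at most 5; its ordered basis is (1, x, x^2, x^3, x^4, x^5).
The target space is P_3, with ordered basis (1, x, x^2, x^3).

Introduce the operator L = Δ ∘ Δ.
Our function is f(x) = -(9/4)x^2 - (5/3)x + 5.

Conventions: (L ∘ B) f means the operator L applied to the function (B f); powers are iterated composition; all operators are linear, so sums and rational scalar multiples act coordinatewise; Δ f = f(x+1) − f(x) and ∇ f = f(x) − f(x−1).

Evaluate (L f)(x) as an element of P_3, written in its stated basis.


Δ f = -(9/2)x - 47/12
Δ Δ f = -9/2

the result is g(x) = -9/2


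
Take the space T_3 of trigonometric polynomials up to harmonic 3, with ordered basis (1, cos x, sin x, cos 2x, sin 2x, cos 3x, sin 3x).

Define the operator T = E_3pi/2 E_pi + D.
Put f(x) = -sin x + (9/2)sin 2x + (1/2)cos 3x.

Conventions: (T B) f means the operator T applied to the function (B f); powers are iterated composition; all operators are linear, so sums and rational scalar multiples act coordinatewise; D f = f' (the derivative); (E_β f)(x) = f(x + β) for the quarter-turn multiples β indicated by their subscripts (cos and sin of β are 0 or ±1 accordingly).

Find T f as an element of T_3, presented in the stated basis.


g(x) = -2cos x + 9cos 2x - (9/2)sin 2x - sin 3x

E_pi f = sin x + (9/2)sin 2x - (1/2)cos 3x
E_3pi/2 E_pi f = -cos x - (9/2)sin 2x + (1/2)sin 3x
D f = -cos x + 9cos 2x - (3/2)sin 3x
(E_3pi/2 E_pi + D) f = -2cos x + 9cos 2x - (9/2)sin 2x - sin 3x


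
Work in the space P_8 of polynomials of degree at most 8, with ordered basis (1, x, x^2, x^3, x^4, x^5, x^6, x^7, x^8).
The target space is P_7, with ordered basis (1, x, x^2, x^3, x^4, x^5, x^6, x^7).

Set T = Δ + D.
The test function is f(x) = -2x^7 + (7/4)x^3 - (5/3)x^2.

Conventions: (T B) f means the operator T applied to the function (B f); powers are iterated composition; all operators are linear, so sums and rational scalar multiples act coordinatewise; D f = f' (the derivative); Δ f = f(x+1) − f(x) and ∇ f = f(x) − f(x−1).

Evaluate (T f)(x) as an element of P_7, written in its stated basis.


the result is g(x) = -28x^6 - 42x^5 - 70x^4 - 70x^3 - (63/2)x^2 - (185/12)x - 23/12

Δ f = -14x^6 - 42x^5 - 70x^4 - 70x^3 - (147/4)x^2 - (145/12)x - 23/12
D f = -14x^6 + (21/4)x^2 - (10/3)x
(Δ + D) f = -28x^6 - 42x^5 - 70x^4 - 70x^3 - (63/2)x^2 - (185/12)x - 23/12


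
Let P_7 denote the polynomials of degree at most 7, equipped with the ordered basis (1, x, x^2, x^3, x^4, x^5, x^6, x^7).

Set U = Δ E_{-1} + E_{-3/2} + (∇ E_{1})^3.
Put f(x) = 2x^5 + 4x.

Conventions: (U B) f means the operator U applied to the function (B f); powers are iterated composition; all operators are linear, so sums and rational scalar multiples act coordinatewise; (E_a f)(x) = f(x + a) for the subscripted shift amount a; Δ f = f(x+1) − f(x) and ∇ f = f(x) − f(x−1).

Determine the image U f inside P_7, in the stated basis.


E_{-1} f = 2x^5 - 10x^4 + 20x^3 - 20x^2 + 14x - 6
Δ E_{-1} f = 10x^4 - 20x^3 + 20x^2 - 10x + 6
E_{-3/2} f = 2x^5 - 15x^4 + 45x^3 - (135/2)x^2 + (437/8)x - 339/16
E_{1} f = 2x^5 + 10x^4 + 20x^3 + 20x^2 + 14x + 6
∇ E_{1} f = 10x^4 + 20x^3 + 20x^2 + 10x + 6
E_{1} (∇ E_{1}) f = 10x^4 + 60x^3 + 140x^2 + 150x + 66
∇ E_{1} (∇ E_{1}) f = 40x^3 + 120x^2 + 140x + 60
E_{1} (∇ E_{1}) (∇ E_{1}) f = 40x^3 + 240x^2 + 500x + 360
∇ E_{1} (∇ E_{1}) (∇ E_{1}) f = 120x^2 + 360x + 300
(Δ E_{-1} + E_{-3/2} + (∇ E_{1})^3) f = 2x^5 - 5x^4 + 25x^3 + (145/2)x^2 + (3237/8)x + 4557/16

the image equals g(x) = 2x^5 - 5x^4 + 25x^3 + (145/2)x^2 + (3237/8)x + 4557/16


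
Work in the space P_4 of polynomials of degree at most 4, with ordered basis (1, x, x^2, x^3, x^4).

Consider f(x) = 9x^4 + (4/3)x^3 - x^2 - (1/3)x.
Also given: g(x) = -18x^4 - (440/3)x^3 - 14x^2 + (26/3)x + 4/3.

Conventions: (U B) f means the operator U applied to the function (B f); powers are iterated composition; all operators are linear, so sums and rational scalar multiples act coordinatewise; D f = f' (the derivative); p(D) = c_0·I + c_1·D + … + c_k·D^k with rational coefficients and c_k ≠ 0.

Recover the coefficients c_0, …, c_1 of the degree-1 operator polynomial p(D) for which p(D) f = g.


D^0 f = 9x^4 + (4/3)x^3 - x^2 - (1/3)x
D^1 f = 36x^3 + 4x^2 - 2x - 1/3
matching coefficients of g against c_0 f + c_1 Df + … from the top degree down determines the c_i
solution: c_0 = -2, c_1 = -4

p(D) = -2·I − 4·D, i.e. c_0 = -2, c_1 = -4


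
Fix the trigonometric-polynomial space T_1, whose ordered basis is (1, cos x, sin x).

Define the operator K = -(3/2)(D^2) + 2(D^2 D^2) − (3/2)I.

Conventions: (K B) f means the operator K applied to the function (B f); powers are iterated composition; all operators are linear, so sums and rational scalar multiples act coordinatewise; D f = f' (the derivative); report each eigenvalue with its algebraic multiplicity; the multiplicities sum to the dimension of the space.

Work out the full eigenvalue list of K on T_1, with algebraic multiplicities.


λ = -3/2 (multiplicity 1), λ = 2 (multiplicity 2)

image of 1: -3/2
image of cos x: 2cos x
image of sin x: 2sin x
the matrix is diagonal; its diagonal is (-3/2, 2, 2)
for a triangular matrix the eigenvalues are the diagonal entries, with algebraic multiplicity their repetition count


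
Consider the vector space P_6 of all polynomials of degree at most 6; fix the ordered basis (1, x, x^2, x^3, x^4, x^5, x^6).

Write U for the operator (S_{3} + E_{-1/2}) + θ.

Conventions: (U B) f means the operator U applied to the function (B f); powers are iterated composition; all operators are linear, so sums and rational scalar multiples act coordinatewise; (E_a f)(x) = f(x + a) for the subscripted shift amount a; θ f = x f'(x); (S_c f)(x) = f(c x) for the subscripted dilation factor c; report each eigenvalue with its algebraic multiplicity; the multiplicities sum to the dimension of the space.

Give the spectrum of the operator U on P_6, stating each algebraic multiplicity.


image of 1: 2
image of x: 5x - 1/2
image of x^2: 12x^2 - x + 1/4
image of x^3: 31x^3 - (3/2)x^2 + (3/4)x - 1/8
image of x^4: 86x^4 - 2x^3 + (3/2)x^2 - (1/2)x + 1/16
image of x^5: 249x^5 - (5/2)x^4 + (5/2)x^3 - (5/4)x^2 + (5/16)x - 1/32
image of x^6: 736x^6 - 3x^5 + (15/4)x^4 - (5/2)x^3 + (15/16)x^2 - (3/16)x + 1/64
the matrix is upper triangular; its diagonal is (2, 5, 12, 31, 86, 249, 736)
for a triangular matrix the eigenvalues are the diagonal entries, with algebraic multiplicity their repetition count

λ = 2 (multiplicity 1), λ = 5 (multiplicity 1), λ = 12 (multiplicity 1), λ = 31 (multiplicity 1), λ = 86 (multiplicity 1), λ = 249 (multiplicity 1), λ = 736 (multiplicity 1)


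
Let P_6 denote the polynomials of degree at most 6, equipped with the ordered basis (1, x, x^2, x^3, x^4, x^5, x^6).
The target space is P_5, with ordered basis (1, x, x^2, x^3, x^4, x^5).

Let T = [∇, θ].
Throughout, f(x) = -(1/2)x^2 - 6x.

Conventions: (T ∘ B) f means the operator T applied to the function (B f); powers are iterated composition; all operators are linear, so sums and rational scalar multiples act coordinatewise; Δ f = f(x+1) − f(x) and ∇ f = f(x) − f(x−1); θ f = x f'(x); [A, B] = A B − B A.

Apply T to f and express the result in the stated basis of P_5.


θ f = -x^2 - 6x
∇ θ f = -2x - 5
∇ f = -x - 11/2
θ ∇ f = -x
[∇, θ] f = -x - 5

the result is g(x) = -x - 5


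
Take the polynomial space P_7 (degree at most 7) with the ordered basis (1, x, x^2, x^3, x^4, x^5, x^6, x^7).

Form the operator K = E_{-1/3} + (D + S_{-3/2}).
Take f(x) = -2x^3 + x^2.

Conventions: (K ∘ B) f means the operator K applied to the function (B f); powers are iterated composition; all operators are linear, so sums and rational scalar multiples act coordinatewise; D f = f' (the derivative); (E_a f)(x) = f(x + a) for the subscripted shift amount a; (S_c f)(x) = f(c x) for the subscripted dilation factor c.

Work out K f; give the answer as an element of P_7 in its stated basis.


E_{-1/3} f = -2x^3 + 3x^2 - (4/3)x + 5/27
D f = -6x^2 + 2x
S_{-3/2} f = (27/4)x^3 + (9/4)x^2
(D + S_{-3/2}) f = (27/4)x^3 - (15/4)x^2 + 2x
(E_{-1/3} + (D + S_{-3/2})) f = (19/4)x^3 - (3/4)x^2 + (2/3)x + 5/27

the result is g(x) = (19/4)x^3 - (3/4)x^2 + (2/3)x + 5/27


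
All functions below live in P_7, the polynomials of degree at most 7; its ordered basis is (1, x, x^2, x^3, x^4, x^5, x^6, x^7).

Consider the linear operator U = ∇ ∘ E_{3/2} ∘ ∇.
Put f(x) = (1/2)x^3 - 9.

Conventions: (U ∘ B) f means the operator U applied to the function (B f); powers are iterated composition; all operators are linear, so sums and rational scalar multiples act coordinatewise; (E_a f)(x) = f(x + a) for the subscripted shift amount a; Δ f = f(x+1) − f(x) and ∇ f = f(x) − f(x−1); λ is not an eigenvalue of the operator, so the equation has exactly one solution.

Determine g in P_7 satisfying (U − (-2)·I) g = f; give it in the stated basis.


write g with unknown coordinates in the stated basis and equate coefficients in (U − (-2)·I) g = f
solving from the highest basis element down gives g = (1/4)x^3 - (3/4)x - 39/8
check: U g = (3/2)x + 3/4
so U g − (-2)·g = (1/2)x^3 - 9 = f ✓

g(x) = (1/4)x^3 - (3/4)x - 39/8


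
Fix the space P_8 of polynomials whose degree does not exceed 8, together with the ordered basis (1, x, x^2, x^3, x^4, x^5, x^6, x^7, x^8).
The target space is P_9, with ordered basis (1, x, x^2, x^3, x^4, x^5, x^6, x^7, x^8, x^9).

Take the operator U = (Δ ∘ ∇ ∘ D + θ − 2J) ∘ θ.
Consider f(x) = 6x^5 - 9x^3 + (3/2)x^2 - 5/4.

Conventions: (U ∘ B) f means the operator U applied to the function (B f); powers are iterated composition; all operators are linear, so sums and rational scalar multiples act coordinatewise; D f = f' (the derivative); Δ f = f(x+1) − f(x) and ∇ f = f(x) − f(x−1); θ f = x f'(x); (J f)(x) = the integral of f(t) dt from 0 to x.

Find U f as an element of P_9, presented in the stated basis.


θ f = 30x^5 - 27x^3 + 3x^2
D θ f = 150x^4 - 81x^2 + 6x
∇ D θ f = 600x^3 - 900x^2 + 438x - 63
Δ (∇ ∘ D) θ f = 1800x^2 + 138
θ θ f = 150x^5 - 81x^3 + 6x^2
J θ f = 5x^6 - (27/4)x^4 + x^3
(-2J) θ f = -10x^6 + (27/2)x^4 - 2x^3
(Δ ∘ ∇ ∘ D + θ − 2J) θ f = -10x^6 + 150x^5 + (27/2)x^4 - 83x^3 + 1806x^2 + 138

the result is g(x) = -10x^6 + 150x^5 + (27/2)x^4 - 83x^3 + 1806x^2 + 138


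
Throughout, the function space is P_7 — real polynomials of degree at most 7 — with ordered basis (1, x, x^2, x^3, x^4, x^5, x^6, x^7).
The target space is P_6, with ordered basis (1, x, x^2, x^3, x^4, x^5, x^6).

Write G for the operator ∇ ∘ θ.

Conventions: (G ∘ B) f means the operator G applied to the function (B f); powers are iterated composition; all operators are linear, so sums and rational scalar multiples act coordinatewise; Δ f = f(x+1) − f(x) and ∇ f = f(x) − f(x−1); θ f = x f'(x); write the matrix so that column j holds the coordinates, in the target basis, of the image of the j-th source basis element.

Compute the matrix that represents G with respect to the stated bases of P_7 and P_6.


the matrix is [[0, 1, -2, 3, -4, 5, -6, 7]; [0, 0, 4, -9, 16, -25, 36, -49]; [0, 0, 0, 9, -24, 50, -90, 147]; [0, 0, 0, 0, 16, -50, 120, -245]; [0, 0, 0, 0, 0, 25, -90, 245]; [0, 0, 0, 0, 0, 0, 36, -147]; [0, 0, 0, 0, 0, 0, 0, 49]] (rows listed top to bottom)

image of 1: 0
image of x: 1
image of x^2: 4x - 2
image of x^3: 9x^2 - 9x + 3
image of x^4: 16x^3 - 24x^2 + 16x - 4
image of x^5: 25x^4 - 50x^3 + 50x^2 - 25x + 5
image of x^6: 36x^5 - 90x^4 + 120x^3 - 90x^2 + 36x - 6
image of x^7: 49x^6 - 147x^5 + 245x^4 - 245x^3 + 147x^2 - 49x + 7
each image's coordinates form column j of the matrix


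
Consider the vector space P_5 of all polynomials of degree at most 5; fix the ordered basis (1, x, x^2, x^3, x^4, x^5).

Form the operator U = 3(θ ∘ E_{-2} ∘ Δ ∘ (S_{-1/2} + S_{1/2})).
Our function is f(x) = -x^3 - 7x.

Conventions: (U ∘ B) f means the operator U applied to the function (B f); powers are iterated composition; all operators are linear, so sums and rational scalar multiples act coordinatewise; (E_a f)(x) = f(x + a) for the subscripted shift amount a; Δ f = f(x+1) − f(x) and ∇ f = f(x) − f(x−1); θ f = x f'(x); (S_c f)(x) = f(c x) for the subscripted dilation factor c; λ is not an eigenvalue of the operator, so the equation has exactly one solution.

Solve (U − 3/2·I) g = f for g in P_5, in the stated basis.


g(x) = (2/3)x^3 + (14/3)x

write g with unknown coordinates in the stated basis and equate coefficients in (U − 3/2·I) g = f
solving from the highest basis element down gives g = (2/3)x^3 + (14/3)x
check: U g = 0
so U g − 3/2·g = -x^3 - 7x = f ✓


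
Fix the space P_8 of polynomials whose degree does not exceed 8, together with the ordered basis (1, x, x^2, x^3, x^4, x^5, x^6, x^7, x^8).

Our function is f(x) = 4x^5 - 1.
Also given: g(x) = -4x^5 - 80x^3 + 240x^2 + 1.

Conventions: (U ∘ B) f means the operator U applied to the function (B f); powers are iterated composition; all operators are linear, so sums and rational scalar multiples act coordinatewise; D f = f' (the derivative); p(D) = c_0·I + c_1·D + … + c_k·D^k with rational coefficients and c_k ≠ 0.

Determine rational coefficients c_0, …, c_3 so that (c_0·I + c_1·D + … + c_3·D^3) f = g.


D^0 f = 4x^5 - 1
D^1 f = 20x^4
D^2 f = 80x^3
D^3 f = 240x^2
matching coefficients of g against c_0 f + c_1 Df + … from the top degree down determines the c_i
solution: c_0 = -1, c_1 = 0, c_2 = -1, c_3 = 1

c_0 = -1, c_1 = 0, c_2 = -1, c_3 = 1


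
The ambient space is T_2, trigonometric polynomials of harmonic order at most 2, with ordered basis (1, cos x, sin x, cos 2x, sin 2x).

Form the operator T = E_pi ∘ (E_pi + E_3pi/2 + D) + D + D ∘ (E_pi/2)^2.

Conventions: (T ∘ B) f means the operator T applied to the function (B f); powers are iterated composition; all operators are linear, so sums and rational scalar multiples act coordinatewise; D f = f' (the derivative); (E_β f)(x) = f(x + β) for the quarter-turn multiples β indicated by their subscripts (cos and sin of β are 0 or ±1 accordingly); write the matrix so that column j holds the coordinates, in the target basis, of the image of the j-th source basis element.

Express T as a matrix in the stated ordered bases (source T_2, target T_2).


image of 1: 2
image of cos x: cos x
image of sin x: sin x
image of cos 2x: -6sin 2x
image of sin 2x: 6cos 2x
each image's coordinates form column j of the matrix

the matrix is [[2, 0, 0, 0, 0]; [0, 1, 0, 0, 0]; [0, 0, 1, 0, 0]; [0, 0, 0, 0, 6]; [0, 0, 0, -6, 0]] (rows listed top to bottom)


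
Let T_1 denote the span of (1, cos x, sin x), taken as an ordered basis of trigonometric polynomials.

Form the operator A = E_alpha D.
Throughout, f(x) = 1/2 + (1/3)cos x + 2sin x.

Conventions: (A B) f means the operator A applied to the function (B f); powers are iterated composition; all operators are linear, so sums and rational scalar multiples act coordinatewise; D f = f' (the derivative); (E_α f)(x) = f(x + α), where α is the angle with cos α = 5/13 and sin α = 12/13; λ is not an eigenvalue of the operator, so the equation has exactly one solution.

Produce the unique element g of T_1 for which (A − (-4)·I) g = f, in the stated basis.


write g with unknown coordinates in the stated basis and equate coefficients in (A − (-4)·I) g = f
solving from the highest basis element down gives g = 1/8 + (2/75)cos x + (49/75)sin x
check: A g = (17/75)cos x - (46/75)sin x
so A g − (-4)·g = 1/2 + (1/3)cos x + 2sin x = f ✓

the result is g(x) = 1/8 + (2/75)cos x + (49/75)sin x


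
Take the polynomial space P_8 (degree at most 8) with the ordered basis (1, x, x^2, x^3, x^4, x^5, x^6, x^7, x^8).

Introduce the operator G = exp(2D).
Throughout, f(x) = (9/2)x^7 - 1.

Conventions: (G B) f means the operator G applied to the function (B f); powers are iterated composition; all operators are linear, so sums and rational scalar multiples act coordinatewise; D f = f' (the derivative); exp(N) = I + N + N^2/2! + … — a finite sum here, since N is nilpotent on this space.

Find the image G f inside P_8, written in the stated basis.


the result is g(x) = (9/2)x^7 + 63x^6 + 378x^5 + 1260x^4 + 2520x^3 + 3024x^2 + 2016x + 575

order-1 term: 63x^6
order-2 term: 378x^5
order-3 term: 1260x^4
order-4 term: 2520x^3
order-5 term: 3024x^2
order-6 term: 2016x
order-7 term: 576
the series for exp(2D) f terminates at order 7
exp(2D) f = (9/2)x^7 + 63x^6 + 378x^5 + 1260x^4 + 2520x^3 + 3024x^2 + 2016x + 575


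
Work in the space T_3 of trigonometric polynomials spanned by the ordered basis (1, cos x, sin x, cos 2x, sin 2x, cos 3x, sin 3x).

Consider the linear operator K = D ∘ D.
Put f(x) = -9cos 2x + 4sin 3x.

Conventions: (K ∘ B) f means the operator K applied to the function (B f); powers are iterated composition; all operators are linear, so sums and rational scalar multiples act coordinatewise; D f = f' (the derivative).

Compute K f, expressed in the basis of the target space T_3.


the image equals g(x) = 36cos 2x - 36sin 3x

D f = 18sin 2x + 12cos 3x
D D f = 36cos 2x - 36sin 3x


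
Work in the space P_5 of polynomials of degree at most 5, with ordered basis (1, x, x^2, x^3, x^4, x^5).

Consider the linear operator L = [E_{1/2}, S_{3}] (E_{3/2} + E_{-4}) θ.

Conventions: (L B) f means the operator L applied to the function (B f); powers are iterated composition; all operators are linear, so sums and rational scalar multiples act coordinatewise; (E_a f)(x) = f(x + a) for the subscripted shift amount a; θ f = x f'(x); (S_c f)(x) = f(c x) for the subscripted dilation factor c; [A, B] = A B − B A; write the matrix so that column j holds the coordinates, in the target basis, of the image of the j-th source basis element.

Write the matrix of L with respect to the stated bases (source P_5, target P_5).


image of 1: 0
image of x: 2
image of x^2: 24x - 2
image of x^3: 162x^2 - 27x + 555/4
image of x^4: 864x^3 - 216x^2 + 2220x - 184
image of x^5: 4050x^4 - 1350x^3 + (41625/2)x^2 - 3450x + 51085/16
each image's coordinates form column j of the matrix

the matrix is [[0, 2, -2, 555/4, -184, 51085/16]; [0, 0, 24, -27, 2220, -3450]; [0, 0, 0, 162, -216, 41625/2]; [0, 0, 0, 0, 864, -1350]; [0, 0, 0, 0, 0, 4050]; [0, 0, 0, 0, 0, 0]] (rows listed top to bottom)


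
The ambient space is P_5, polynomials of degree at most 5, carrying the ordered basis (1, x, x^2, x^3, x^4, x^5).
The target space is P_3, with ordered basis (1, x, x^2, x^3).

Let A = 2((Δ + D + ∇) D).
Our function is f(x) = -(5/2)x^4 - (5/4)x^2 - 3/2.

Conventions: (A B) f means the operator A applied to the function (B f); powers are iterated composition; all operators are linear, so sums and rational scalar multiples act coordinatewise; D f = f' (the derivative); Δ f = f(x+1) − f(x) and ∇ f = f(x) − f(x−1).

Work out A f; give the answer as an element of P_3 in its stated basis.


g(x) = -180x^2 - 55

D f = -10x^3 - (5/2)x
Δ D f = -30x^2 - 30x - 25/2
D D f = -30x^2 - 5/2
∇ D f = -30x^2 + 30x - 25/2
(Δ + D + ∇) D f = -90x^2 - 55/2
(2((Δ + D + ∇) D)) f = -180x^2 - 55


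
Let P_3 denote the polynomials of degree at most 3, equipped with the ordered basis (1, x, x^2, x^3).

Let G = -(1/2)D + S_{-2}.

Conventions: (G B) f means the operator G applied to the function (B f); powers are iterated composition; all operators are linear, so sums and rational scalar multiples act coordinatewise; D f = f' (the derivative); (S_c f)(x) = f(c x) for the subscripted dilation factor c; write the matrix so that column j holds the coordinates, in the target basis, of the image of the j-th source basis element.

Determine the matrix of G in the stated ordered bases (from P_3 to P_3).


image of 1: 1
image of x: -2x - 1/2
image of x^2: 4x^2 - x
image of x^3: -8x^3 - (3/2)x^2
each image's coordinates form column j of the matrix

the matrix is [[1, -1/2, 0, 0]; [0, -2, -1, 0]; [0, 0, 4, -3/2]; [0, 0, 0, -8]] (rows listed top to bottom)


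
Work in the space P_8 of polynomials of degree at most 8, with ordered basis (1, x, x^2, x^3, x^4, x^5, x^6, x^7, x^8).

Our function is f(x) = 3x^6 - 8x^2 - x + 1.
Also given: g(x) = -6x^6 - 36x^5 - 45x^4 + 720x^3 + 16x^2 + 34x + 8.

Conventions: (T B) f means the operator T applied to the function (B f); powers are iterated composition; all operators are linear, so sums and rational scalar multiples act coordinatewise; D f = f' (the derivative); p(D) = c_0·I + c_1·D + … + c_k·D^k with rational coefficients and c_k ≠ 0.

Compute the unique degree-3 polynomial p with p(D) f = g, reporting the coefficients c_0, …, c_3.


c_0 = -2, c_1 = -2, c_2 = -1/2, c_3 = 2

D^0 f = 3x^6 - 8x^2 - x + 1
D^1 f = 18x^5 - 16x - 1
D^2 f = 90x^4 - 16
D^3 f = 360x^3
matching coefficients of g against c_0 f + c_1 Df + … from the top degree down determines the c_i
solution: c_0 = -2, c_1 = -2, c_2 = -1/2, c_3 = 2


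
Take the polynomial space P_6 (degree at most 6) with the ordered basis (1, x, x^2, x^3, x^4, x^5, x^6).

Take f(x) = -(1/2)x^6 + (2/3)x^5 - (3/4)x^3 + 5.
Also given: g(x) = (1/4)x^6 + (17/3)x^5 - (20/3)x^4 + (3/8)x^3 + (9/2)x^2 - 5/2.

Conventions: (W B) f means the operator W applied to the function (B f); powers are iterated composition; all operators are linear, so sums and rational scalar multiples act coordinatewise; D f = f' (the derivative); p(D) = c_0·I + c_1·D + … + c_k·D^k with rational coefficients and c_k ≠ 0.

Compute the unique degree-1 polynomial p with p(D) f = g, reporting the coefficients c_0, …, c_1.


c_0 = -1/2, c_1 = -2

D^0 f = -(1/2)x^6 + (2/3)x^5 - (3/4)x^3 + 5
D^1 f = -3x^5 + (10/3)x^4 - (9/4)x^2
matching coefficients of g against c_0 f + c_1 Df + … from the top degree down determines the c_i
solution: c_0 = -1/2, c_1 = -2


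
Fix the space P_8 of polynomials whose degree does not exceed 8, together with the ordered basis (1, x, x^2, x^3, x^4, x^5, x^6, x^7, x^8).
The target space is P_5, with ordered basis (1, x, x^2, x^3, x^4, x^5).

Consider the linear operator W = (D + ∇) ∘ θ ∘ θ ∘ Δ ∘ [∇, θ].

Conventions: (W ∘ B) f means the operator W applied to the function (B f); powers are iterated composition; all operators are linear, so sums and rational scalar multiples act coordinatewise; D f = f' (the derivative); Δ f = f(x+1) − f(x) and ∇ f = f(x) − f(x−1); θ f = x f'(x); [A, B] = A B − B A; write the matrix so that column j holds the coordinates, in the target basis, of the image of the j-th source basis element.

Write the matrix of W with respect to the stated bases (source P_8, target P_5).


image of 1: 0
image of x: 0
image of x^2: 0
image of x^3: 12
image of x^4: 192x - 72
image of x^5: 1080x^2 - 1020x + 340
image of x^6: 3840x^3 - 6120x^2 + 4500x - 1320
image of x^7: 10500x^4 - 23940x^3 + 28140x^2 - 17430x + 4494
image of x^8: 24192x^5 - 72240x^4 + 118160x^3 - 114240x^2 + 61264x - 14000
each image's coordinates form column j of the matrix

the matrix is [[0, 0, 0, 12, -72, 340, -1320, 4494, -14000]; [0, 0, 0, 0, 192, -1020, 4500, -17430, 61264]; [0, 0, 0, 0, 0, 1080, -6120, 28140, -114240]; [0, 0, 0, 0, 0, 0, 3840, -23940, 118160]; [0, 0, 0, 0, 0, 0, 0, 10500, -72240]; [0, 0, 0, 0, 0, 0, 0, 0, 24192]] (rows listed top to bottom)
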